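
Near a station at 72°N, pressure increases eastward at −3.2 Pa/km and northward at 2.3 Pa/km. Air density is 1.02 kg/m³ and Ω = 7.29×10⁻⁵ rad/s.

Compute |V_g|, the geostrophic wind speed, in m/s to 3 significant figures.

27.9 m/s

Coriolis parameter at 72°N:
f = 2Ω sin φ = 2 × 7.29×10⁻⁵ × sin 72° = 1.39×10⁻⁴ s⁻¹
Component geostrophic relations (x east, y north):
u_g = −(1/(fρ)) ∂P/∂y,  v_g = (1/(fρ)) ∂P/∂x
u_g = −(2.3×10⁻³)/(1.39×10⁻⁴ × 1.02) = −16.3 m/s;  v_g = (−3.2×10⁻³)/(1.39×10⁻⁴ × 1.02) = −22.6 m/s
|V_g| = √(u_g² + v_g²) = 27.9 m/s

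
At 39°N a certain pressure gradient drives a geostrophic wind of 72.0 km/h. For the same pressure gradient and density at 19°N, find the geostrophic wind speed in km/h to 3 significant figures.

With the same pressure gradient and density, V_g ∝ 1/f ∝ 1/sin φ.
V₂ = V₁ · sin φ₁ / sin φ₂ = 72.0 × sin 39° / sin 19°
V₂ = 72.0 × 0.6293/0.3256 = 139 km/h

139 km/h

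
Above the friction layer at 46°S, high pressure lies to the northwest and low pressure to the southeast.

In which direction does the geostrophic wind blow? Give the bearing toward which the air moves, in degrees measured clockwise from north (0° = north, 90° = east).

045°

The pressure-gradient force points toward the southeast (bearing 135°).
Geostrophic balance: in the Southern Hemisphere the Coriolis force deflects motion to the left, so the geostrophic wind blows 90° to the left of the pressure-gradient force (low pressure on the right).
Rotating 135° by 90° counterclockwise gives 045° — the wind blows toward the northeast.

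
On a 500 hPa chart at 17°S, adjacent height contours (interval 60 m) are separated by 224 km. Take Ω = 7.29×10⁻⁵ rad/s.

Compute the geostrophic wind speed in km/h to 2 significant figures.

220 km/h

Coriolis parameter at 17°S:
f = 2Ω sin φ = 2 × 7.29×10⁻⁵ × sin 17° = 4.26×10⁻⁵ s⁻¹
Height gradient: |∂Z/∂n| = 60 m / 224000 m = 2.68×10⁻⁴
On a pressure surface, geostrophic balance gives V_g = (g/f)|∂Z/∂n|:
V_g = 9.81 × 2.68×10⁻⁴ / 4.26×10⁻⁵ = 61.6 m/s
Converting: 61.6 m/s × 3.6 = 220 km/h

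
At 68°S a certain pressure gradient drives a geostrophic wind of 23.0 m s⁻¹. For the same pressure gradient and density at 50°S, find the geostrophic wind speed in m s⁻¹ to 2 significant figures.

With the same pressure gradient and density, V_g ∝ 1/f ∝ 1/sin φ.
V₂ = V₁ · sin φ₁ / sin φ₂ = 23.0 × sin 68° / sin 50°
V₂ = 23.0 × 0.9272/0.7660 = 28 m s⁻¹

28 m s⁻¹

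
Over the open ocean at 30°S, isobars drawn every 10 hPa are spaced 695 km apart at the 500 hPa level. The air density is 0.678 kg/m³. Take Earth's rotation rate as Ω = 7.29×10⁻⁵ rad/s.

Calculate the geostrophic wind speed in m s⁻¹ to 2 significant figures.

29 m s⁻¹

Coriolis parameter at 30°S:
f = 2Ω sin φ = 2 × 7.29×10⁻⁵ × sin 30° = 7.29×10⁻⁵ s⁻¹
Pressure gradient: |∂P/∂n| = 1000 Pa / 695000 m = 1.44×10⁻³ Pa/m
Geostrophic balance (pressure-gradient force = Coriolis force):
V_g = (1/(fρ)) |∂P/∂n| = 1.44×10⁻³ / (7.29×10⁻⁵ × 0.678) = 29.1 m/s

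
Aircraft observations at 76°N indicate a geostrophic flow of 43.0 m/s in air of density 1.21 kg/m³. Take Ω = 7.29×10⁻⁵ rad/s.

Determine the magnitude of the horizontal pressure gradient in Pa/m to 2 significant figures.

Coriolis parameter at 76°N:
f = 2Ω sin φ = 2 × 7.29×10⁻⁵ × sin 76° = 1.41×10⁻⁴ s⁻¹
Geostrophic balance rearranged: |∂P/∂n| = f ρ V_g
|∂P/∂n| = 1.41×10⁻⁴ × 1.21 × 43.0 = 7.36×10⁻³ Pa/m

7.4×10⁻³ Pa/m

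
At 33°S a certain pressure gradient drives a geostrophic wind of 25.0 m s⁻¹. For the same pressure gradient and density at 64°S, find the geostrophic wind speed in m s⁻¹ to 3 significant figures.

15.1 m s⁻¹

With the same pressure gradient and density, V_g ∝ 1/f ∝ 1/sin φ.
V₂ = V₁ · sin φ₁ / sin φ₂ = 25.0 × sin 33° / sin 64°
V₂ = 25.0 × 0.5446/0.8988 = 15.1 m s⁻¹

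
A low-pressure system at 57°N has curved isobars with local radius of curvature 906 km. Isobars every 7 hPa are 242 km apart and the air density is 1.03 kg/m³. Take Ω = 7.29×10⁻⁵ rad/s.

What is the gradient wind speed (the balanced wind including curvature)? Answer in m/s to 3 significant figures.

Coriolis parameter at 57°N:
f = 2Ω sin φ = 2 × 7.29×10⁻⁵ × sin 57° = 1.22×10⁻⁴ s⁻¹
Pressure gradient: |∂P/∂n| = 700 Pa / 242000 m = 2.89×10⁻³ Pa/m
Geostrophic speed: V_g = |∂P/∂n|/(fρ) = 2.89×10⁻³/(1.22×10⁻⁴ × 1.03) = 23.0 m/s
Around a low, centrifugal force acts outward with Coriolis, so pressure-gradient force balances both:
(1/ρ)|∂P/∂n| = fV + V²/R  →  V² + fR·V − fR·V_g = 0
With fR = 1.22×10⁻⁴ × 906×10³ m = 111 m/s:
V = [−fR + √((fR)² + 4 fR V_g)]/2 = [−111 + √(111² + 4×111×23)]/2 = 19.5 m/s
Subgeostrophic (V < V_g = 23 m/s), as expected around a low.

19.5 m/s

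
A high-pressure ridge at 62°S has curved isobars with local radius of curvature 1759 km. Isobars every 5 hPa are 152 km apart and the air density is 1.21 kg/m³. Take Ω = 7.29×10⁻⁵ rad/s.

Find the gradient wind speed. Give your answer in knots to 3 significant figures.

45.8 knots

Coriolis parameter at 62°S:
f = 2Ω sin φ = 2 × 7.29×10⁻⁵ × sin 62° = 1.29×10⁻⁴ s⁻¹
Pressure gradient: |∂P/∂n| = 500 Pa / 152000 m = 3.29×10⁻³ Pa/m
Geostrophic speed: V_g = |∂P/∂n|/(fρ) = 3.29×10⁻³/(1.29×10⁻⁴ × 1.21) = 21.1 m/s
Around a high, pressure-gradient force acts outward with centrifugal, so Coriolis balances both:
fV = (1/ρ)|∂P/∂n| + V²/R  →  V² − fR·V + fR·V_g = 0
With fR = 1.29×10⁻⁴ × 1759×10³ m = 226 m/s:
V = [fR − √((fR)² − 4 fR V_g)]/2 = [226 − √(226² − 4×226×21.1)]/2 = 23.6 m/s
Supergeostrophic (V > V_g = 21.1 m/s), as expected around a high.
Converting: 23.6 m/s × 1.944 = 45.8 knots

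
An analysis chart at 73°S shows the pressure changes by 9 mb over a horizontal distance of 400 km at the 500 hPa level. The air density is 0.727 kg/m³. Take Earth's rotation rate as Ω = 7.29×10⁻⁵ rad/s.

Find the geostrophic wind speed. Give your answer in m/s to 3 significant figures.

Coriolis parameter at 73°S:
f = 2Ω sin φ = 2 × 7.29×10⁻⁵ × sin 73° = 1.39×10⁻⁴ s⁻¹
Pressure gradient: |∂P/∂n| = 900 Pa / 400000 m = 2.25×10⁻³ Pa/m
Geostrophic balance (pressure-gradient force = Coriolis force):
V_g = (1/(fρ)) |∂P/∂n| = 2.25×10⁻³ / (1.39×10⁻⁴ × 0.727) = 22.2 m/s

22.2 m/s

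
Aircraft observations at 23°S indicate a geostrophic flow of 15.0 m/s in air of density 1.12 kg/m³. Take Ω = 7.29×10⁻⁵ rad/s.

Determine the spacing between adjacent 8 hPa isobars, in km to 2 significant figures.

840 km

Coriolis parameter at 23°S:
f = 2Ω sin φ = 2 × 7.29×10⁻⁵ × sin 23° = 5.70×10⁻⁵ s⁻¹
Geostrophic balance rearranged: |∂P/∂n| = f ρ V_g
|∂P/∂n| = 5.70×10⁻⁵ × 1.12 × 15.0 = 9.57×10⁻⁴ Pa/m
Isobar spacing: Δn = ΔP/|∂P/∂n| = 800 Pa / 9.57×10⁻⁴ Pa/m = 835882 m ≈ 840 km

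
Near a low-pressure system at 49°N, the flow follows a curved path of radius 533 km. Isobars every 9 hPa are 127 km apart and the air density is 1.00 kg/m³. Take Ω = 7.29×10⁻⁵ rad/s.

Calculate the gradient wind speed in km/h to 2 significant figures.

140 km/h

Coriolis parameter at 49°N:
f = 2Ω sin φ = 2 × 7.29×10⁻⁵ × sin 49° = 1.10×10⁻⁴ s⁻¹
Pressure gradient: |∂P/∂n| = 900 Pa / 127000 m = 7.09×10⁻³ Pa/m
Geostrophic speed: V_g = |∂P/∂n|/(fρ) = 7.09×10⁻³/(1.10×10⁻⁴ × 1.00) = 64.4 m/s
Around a low, centrifugal force acts outward with Coriolis, so pressure-gradient force balances both:
(1/ρ)|∂P/∂n| = fV + V²/R  →  V² + fR·V − fR·V_g = 0
With fR = 1.10×10⁻⁴ × 533×10³ m = 58.6 m/s:
V = [−fR + √((fR)² + 4 fR V_g)]/2 = [−58.6 + √(58.6² + 4×58.6×64.4)]/2 = 38.8 m/s
Subgeostrophic (V < V_g = 64.4 m/s), as expected around a low.
Converting: 38.8 m/s × 3.6 = 140 km/h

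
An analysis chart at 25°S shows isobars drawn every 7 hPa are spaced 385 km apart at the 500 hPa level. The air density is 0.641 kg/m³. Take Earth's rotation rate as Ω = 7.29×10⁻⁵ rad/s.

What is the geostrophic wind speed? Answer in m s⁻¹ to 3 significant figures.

46.0 m s⁻¹

Coriolis parameter at 25°S:
f = 2Ω sin φ = 2 × 7.29×10⁻⁵ × sin 25° = 6.16×10⁻⁵ s⁻¹
Pressure gradient: |∂P/∂n| = 700 Pa / 385000 m = 1.82×10⁻³ Pa/m
Geostrophic balance (pressure-gradient force = Coriolis force):
V_g = (1/(fρ)) |∂P/∂n| = 1.82×10⁻³ / (6.16×10⁻⁵ × 0.641) = 46.0 m/s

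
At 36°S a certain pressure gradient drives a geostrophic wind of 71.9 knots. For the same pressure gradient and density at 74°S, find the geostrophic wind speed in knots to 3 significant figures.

44.0 knots

With the same pressure gradient and density, V_g ∝ 1/f ∝ 1/sin φ.
V₂ = V₁ · sin φ₁ / sin φ₂ = 71.9 × sin 36° / sin 74°
V₂ = 71.9 × 0.5878/0.9613 = 44.0 knots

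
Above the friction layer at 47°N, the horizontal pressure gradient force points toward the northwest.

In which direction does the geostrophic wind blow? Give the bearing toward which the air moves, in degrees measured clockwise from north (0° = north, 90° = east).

The pressure-gradient force points toward the northwest (bearing 315°).
Geostrophic balance: in the Northern Hemisphere the Coriolis force deflects motion to the right, so the geostrophic wind blows 90° to the right of the pressure-gradient force (low pressure on the left).
Rotating 315° by 90° clockwise gives 045° — the wind blows toward the northeast.

045°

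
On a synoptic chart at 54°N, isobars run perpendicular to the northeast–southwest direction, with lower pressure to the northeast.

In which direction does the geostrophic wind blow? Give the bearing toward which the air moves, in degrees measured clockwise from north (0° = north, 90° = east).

135°

The pressure-gradient force points toward the northeast (bearing 045°).
Geostrophic balance: in the Northern Hemisphere the Coriolis force deflects motion to the right, so the geostrophic wind blows 90° to the right of the pressure-gradient force (low pressure on the left).
Rotating 045° by 90° clockwise gives 135° — the wind blows toward the southeast.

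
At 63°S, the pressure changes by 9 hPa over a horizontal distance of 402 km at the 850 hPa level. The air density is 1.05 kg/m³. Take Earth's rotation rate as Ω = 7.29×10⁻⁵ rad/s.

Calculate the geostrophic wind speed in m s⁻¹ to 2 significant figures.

16 m s⁻¹

Coriolis parameter at 63°S:
f = 2Ω sin φ = 2 × 7.29×10⁻⁵ × sin 63° = 1.30×10⁻⁴ s⁻¹
Pressure gradient: |∂P/∂n| = 900 Pa / 402000 m = 2.24×10⁻³ Pa/m
Geostrophic balance (pressure-gradient force = Coriolis force):
V_g = (1/(fρ)) |∂P/∂n| = 2.24×10⁻³ / (1.30×10⁻⁴ × 1.05) = 16.4 m/s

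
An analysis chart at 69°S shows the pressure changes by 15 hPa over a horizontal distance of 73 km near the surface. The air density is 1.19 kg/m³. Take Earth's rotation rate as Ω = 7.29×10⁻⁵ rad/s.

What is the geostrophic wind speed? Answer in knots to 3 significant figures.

Coriolis parameter at 69°S:
f = 2Ω sin φ = 2 × 7.29×10⁻⁵ × sin 69° = 1.36×10⁻⁴ s⁻¹
Pressure gradient: |∂P/∂n| = 1500 Pa / 73000 m = 2.05×10⁻² Pa/m
Geostrophic balance (pressure-gradient force = Coriolis force):
V_g = (1/(fρ)) |∂P/∂n| = 2.05×10⁻² / (1.36×10⁻⁴ × 1.19) = 127 m/s
Converting: 127 m/s × 1.944 = 247 knots

247 knots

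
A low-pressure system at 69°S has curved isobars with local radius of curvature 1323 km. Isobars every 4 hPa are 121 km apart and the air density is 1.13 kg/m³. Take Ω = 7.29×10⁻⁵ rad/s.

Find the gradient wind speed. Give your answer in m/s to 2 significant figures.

19 m/s

Coriolis parameter at 69°S:
f = 2Ω sin φ = 2 × 7.29×10⁻⁵ × sin 69° = 1.36×10⁻⁴ s⁻¹
Pressure gradient: |∂P/∂n| = 400 Pa / 121000 m = 3.31×10⁻³ Pa/m
Geostrophic speed: V_g = |∂P/∂n|/(fρ) = 3.31×10⁻³/(1.36×10⁻⁴ × 1.13) = 21.5 m/s
Around a low, centrifugal force acts outward with Coriolis, so pressure-gradient force balances both:
(1/ρ)|∂P/∂n| = fV + V²/R  →  V² + fR·V − fR·V_g = 0
With fR = 1.36×10⁻⁴ × 1323×10³ m = 180 m/s:
V = [−fR + √((fR)² + 4 fR V_g)]/2 = [−180 + √(180² + 4×180×21.5)]/2 = 19.4 m/s
Subgeostrophic (V < V_g = 21.5 m/s), as expected around a low.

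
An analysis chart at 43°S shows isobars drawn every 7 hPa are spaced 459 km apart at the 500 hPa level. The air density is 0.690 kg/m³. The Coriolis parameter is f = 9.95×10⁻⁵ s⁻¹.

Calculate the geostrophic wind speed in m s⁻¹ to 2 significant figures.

Pressure gradient: |∂P/∂n| = 700 Pa / 459000 m = 1.53×10⁻³ Pa/m
Geostrophic balance (pressure-gradient force = Coriolis force):
V_g = (1/(fρ)) |∂P/∂n| = 1.53×10⁻³ / (9.95×10⁻⁵ × 0.690) = 22.2 m/s

22 m s⁻¹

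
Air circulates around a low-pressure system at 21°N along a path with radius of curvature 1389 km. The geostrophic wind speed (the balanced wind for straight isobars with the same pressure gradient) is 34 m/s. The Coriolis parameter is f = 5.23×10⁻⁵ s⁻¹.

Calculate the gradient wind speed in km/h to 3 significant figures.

Around a low, centrifugal force acts outward with Coriolis, so pressure-gradient force balances both:
(1/ρ)|∂P/∂n| = fV + V²/R  →  V² + fR·V − fR·V_g = 0
With fR = 5.23×10⁻⁵ × 1389×10³ m = 72.6 m/s:
V = [−fR + √((fR)² + 4 fR V_g)]/2 = [−72.6 + √(72.6² + 4×72.6×34)]/2 = 25.2 m/s
Subgeostrophic (V < V_g = 34 m/s), as expected around a low.
Converting: 25.2 m/s × 3.6 = 90.8 km/h

90.8 km/h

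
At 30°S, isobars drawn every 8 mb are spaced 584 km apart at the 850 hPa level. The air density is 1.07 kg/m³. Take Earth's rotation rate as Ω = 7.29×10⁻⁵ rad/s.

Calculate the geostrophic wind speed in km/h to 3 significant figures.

Coriolis parameter at 30°S:
f = 2Ω sin φ = 2 × 7.29×10⁻⁵ × sin 30° = 7.29×10⁻⁵ s⁻¹
Pressure gradient: |∂P/∂n| = 800 Pa / 584000 m = 1.37×10⁻³ Pa/m
Geostrophic balance (pressure-gradient force = Coriolis force):
V_g = (1/(fρ)) |∂P/∂n| = 1.37×10⁻³ / (7.29×10⁻⁵ × 1.07) = 17.6 m/s
Converting: 17.6 m/s × 3.6 = 63.2 km/h

63.2 km/h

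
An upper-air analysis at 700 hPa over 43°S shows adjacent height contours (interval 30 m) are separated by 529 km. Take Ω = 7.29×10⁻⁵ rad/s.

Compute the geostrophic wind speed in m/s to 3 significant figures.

5.59 m/s

Coriolis parameter at 43°S:
f = 2Ω sin φ = 2 × 7.29×10⁻⁵ × sin 43° = 9.94×10⁻⁵ s⁻¹
Height gradient: |∂Z/∂n| = 30 m / 529000 m = 5.67×10⁻⁵
On a pressure surface, geostrophic balance gives V_g = (g/f)|∂Z/∂n|:
V_g = 9.81 × 5.67×10⁻⁵ / 9.94×10⁻⁵ = 5.59 m/s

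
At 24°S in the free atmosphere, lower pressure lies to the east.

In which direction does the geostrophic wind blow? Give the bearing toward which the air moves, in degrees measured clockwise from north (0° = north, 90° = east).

The pressure-gradient force points toward the east (bearing 090°).
Geostrophic balance: in the Southern Hemisphere the Coriolis force deflects motion to the left, so the geostrophic wind blows 90° to the left of the pressure-gradient force (low pressure on the right).
Rotating 090° by 90° counterclockwise gives 000° — the wind blows toward the north.

000°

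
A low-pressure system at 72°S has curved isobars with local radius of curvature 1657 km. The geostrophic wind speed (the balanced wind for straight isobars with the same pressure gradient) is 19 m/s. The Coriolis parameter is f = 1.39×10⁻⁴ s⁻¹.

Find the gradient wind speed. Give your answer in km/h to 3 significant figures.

63.5 km/h

Around a low, centrifugal force acts outward with Coriolis, so pressure-gradient force balances both:
(1/ρ)|∂P/∂n| = fV + V²/R  →  V² + fR·V − fR·V_g = 0
With fR = 1.39×10⁻⁴ × 1657×10³ m = 230 m/s:
V = [−fR + √((fR)² + 4 fR V_g)]/2 = [−230 + √(230² + 4×230×19)]/2 = 17.6 m/s
Subgeostrophic (V < V_g = 19 m/s), as expected around a low.
Converting: 17.6 m/s × 3.6 = 63.5 km/h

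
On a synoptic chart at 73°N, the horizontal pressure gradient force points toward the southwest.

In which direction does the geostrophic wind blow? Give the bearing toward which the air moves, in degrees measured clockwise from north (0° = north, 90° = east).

The pressure-gradient force points toward the southwest (bearing 225°).
Geostrophic balance: in the Northern Hemisphere the Coriolis force deflects motion to the right, so the geostrophic wind blows 90° to the right of the pressure-gradient force (low pressure on the left).
Rotating 225° by 90° clockwise gives 315° — the wind blows toward the northwest.

315°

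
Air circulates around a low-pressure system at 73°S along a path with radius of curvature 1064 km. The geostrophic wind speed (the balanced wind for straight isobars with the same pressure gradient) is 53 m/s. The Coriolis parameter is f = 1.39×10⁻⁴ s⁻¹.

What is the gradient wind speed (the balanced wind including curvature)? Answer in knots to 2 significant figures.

Around a low, centrifugal force acts outward with Coriolis, so pressure-gradient force balances both:
(1/ρ)|∂P/∂n| = fV + V²/R  →  V² + fR·V − fR·V_g = 0
With fR = 1.39×10⁻⁴ × 1064×10³ m = 148 m/s:
V = [−fR + √((fR)² + 4 fR V_g)]/2 = [−148 + √(148² + 4×148×53)]/2 = 41.4 m/s
Subgeostrophic (V < V_g = 53 m/s), as expected around a low.
Converting: 41.4 m/s × 1.944 = 80 knots

80 knots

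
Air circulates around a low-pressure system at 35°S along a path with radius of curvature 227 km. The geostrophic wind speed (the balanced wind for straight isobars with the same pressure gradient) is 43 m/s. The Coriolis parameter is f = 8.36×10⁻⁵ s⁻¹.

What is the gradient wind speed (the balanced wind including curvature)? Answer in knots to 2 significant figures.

40 knots

Around a low, centrifugal force acts outward with Coriolis, so pressure-gradient force balances both:
(1/ρ)|∂P/∂n| = fV + V²/R  →  V² + fR·V − fR·V_g = 0
With fR = 8.36×10⁻⁵ × 227×10³ m = 19.0 m/s:
V = [−fR + √((fR)² + 4 fR V_g)]/2 = [−19.0 + √(19.0² + 4×19.0×43)]/2 = 20.6 m/s
Subgeostrophic (V < V_g = 43 m/s), as expected around a low.
Converting: 20.6 m/s × 1.944 = 40 knots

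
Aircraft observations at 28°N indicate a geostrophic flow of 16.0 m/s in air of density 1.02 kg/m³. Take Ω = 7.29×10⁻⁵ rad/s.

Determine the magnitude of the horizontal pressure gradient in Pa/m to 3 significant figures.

Coriolis parameter at 28°N:
f = 2Ω sin φ = 2 × 7.29×10⁻⁵ × sin 28° = 6.84×10⁻⁵ s⁻¹
Geostrophic balance rearranged: |∂P/∂n| = f ρ V_g
|∂P/∂n| = 6.84×10⁻⁵ × 1.02 × 16.0 = 1.12×10⁻³ Pa/m

1.12×10⁻³ Pa/m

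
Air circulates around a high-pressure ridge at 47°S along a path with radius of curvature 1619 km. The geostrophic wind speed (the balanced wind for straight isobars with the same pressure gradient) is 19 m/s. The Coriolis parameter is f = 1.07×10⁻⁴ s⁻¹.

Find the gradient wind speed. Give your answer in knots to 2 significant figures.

42 knots

Around a high, pressure-gradient force acts outward with centrifugal, so Coriolis balances both:
fV = (1/ρ)|∂P/∂n| + V²/R  →  V² − fR·V + fR·V_g = 0
With fR = 1.07×10⁻⁴ × 1619×10³ m = 173 m/s:
V = [fR − √((fR)² − 4 fR V_g)]/2 = [173 − √(173² − 4×173×19)]/2 = 21.7 m/s
Supergeostrophic (V > V_g = 19 m/s), as expected around a high.
Converting: 21.7 m/s × 1.944 = 42 knots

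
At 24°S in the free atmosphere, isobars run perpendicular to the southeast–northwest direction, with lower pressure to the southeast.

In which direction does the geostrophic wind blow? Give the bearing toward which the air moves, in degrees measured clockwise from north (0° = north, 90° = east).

045°

The pressure-gradient force points toward the southeast (bearing 135°).
Geostrophic balance: in the Southern Hemisphere the Coriolis force deflects motion to the left, so the geostrophic wind blows 90° to the left of the pressure-gradient force (low pressure on the right).
Rotating 135° by 90° counterclockwise gives 045° — the wind blows toward the northeast.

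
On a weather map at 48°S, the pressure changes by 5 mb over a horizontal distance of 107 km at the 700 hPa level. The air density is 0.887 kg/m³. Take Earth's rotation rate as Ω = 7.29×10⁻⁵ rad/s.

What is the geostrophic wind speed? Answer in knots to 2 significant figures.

95 knots

Coriolis parameter at 48°S:
f = 2Ω sin φ = 2 × 7.29×10⁻⁵ × sin 48° = 1.08×10⁻⁴ s⁻¹
Pressure gradient: |∂P/∂n| = 500 Pa / 107000 m = 4.67×10⁻³ Pa/m
Geostrophic balance (pressure-gradient force = Coriolis force):
V_g = (1/(fρ)) |∂P/∂n| = 4.67×10⁻³ / (1.08×10⁻⁴ × 0.887) = 48.6 m/s
Converting: 48.6 m/s × 1.944 = 95 knots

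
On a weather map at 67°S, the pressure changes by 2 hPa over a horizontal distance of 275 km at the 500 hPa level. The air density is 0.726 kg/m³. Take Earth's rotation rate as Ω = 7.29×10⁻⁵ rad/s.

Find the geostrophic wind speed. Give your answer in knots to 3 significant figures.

Coriolis parameter at 67°S:
f = 2Ω sin φ = 2 × 7.29×10⁻⁵ × sin 67° = 1.34×10⁻⁴ s⁻¹
Pressure gradient: |∂P/∂n| = 200 Pa / 275000 m = 7.27×10⁻⁴ Pa/m
Geostrophic balance (pressure-gradient force = Coriolis force):
V_g = (1/(fρ)) |∂P/∂n| = 7.27×10⁻⁴ / (1.34×10⁻⁴ × 0.726) = 7.46 m/s
Converting: 7.46 m/s × 1.944 = 14.5 knots

14.5 knots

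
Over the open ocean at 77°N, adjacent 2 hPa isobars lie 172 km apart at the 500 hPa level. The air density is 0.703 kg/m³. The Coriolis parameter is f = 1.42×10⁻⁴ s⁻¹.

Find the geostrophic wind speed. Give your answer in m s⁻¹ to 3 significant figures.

Pressure gradient: |∂P/∂n| = 200 Pa / 172000 m = 1.16×10⁻³ Pa/m
Geostrophic balance (pressure-gradient force = Coriolis force):
V_g = (1/(fρ)) |∂P/∂n| = 1.16×10⁻³ / (1.42×10⁻⁴ × 0.703) = 11.6 m/s

11.6 m s⁻¹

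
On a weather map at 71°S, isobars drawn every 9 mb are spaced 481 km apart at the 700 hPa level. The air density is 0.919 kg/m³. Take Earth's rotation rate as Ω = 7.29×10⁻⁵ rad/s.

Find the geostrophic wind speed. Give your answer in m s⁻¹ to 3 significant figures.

Coriolis parameter at 71°S:
f = 2Ω sin φ = 2 × 7.29×10⁻⁵ × sin 71° = 1.38×10⁻⁴ s⁻¹
Pressure gradient: |∂P/∂n| = 900 Pa / 481000 m = 1.87×10⁻³ Pa/m
Geostrophic balance (pressure-gradient force = Coriolis force):
V_g = (1/(fρ)) |∂P/∂n| = 1.87×10⁻³ / (1.38×10⁻⁴ × 0.919) = 14.8 m/s

14.8 m s⁻¹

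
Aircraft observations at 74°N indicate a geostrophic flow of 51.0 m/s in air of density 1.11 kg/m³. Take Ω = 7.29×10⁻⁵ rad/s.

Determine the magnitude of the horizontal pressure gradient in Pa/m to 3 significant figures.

7.93×10⁻³ Pa/m

Coriolis parameter at 74°N:
f = 2Ω sin φ = 2 × 7.29×10⁻⁵ × sin 74° = 1.40×10⁻⁴ s⁻¹
Geostrophic balance rearranged: |∂P/∂n| = f ρ V_g
|∂P/∂n| = 1.40×10⁻⁴ × 1.11 × 51.0 = 7.93×10⁻³ Pa/m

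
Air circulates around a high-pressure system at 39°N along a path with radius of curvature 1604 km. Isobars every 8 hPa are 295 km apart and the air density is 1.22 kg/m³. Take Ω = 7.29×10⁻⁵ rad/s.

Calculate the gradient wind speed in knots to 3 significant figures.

59.4 knots

Coriolis parameter at 39°N:
f = 2Ω sin φ = 2 × 7.29×10⁻⁵ × sin 39° = 9.18×10⁻⁵ s⁻¹
Pressure gradient: |∂P/∂n| = 800 Pa / 295000 m = 2.71×10⁻³ Pa/m
Geostrophic speed: V_g = |∂P/∂n|/(fρ) = 2.71×10⁻³/(9.18×10⁻⁵ × 1.22) = 24.2 m/s
Around a high, pressure-gradient force acts outward with centrifugal, so Coriolis balances both:
fV = (1/ρ)|∂P/∂n| + V²/R  →  V² − fR·V + fR·V_g = 0
With fR = 9.18×10⁻⁵ × 1604×10³ m = 147 m/s:
V = [fR − √((fR)² − 4 fR V_g)]/2 = [147 − √(147² − 4×147×24.2)]/2 = 30.6 m/s
Supergeostrophic (V > V_g = 24.2 m/s), as expected around a high.
Converting: 30.6 m/s × 1.944 = 59.4 knots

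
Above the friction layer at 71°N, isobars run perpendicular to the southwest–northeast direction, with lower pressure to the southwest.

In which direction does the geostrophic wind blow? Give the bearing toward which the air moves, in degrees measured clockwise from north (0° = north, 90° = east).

315°

The pressure-gradient force points toward the southwest (bearing 225°).
Geostrophic balance: in the Northern Hemisphere the Coriolis force deflects motion to the right, so the geostrophic wind blows 90° to the right of the pressure-gradient force (low pressure on the left).
Rotating 225° by 90° clockwise gives 315° — the wind blows toward the northwest.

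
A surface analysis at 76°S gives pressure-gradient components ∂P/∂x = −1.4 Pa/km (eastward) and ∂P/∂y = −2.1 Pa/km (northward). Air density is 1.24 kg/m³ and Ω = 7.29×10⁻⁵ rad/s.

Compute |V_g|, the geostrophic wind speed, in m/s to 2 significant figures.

14 m/s

Coriolis parameter at 76°S:
f = 2Ω sin φ = 2 × 7.29×10⁻⁵ × sin 76° = 1.41×10⁻⁴ s⁻¹
In the Southern Hemisphere f is negative: f = −1.41×10⁻⁴ s⁻¹.
Component geostrophic relations (x east, y north):
u_g = −(1/(fρ)) ∂P/∂y,  v_g = (1/(fρ)) ∂P/∂x
u_g = −(−2.1×10⁻³)/(−1.41×10⁻⁴ × 1.24) = −12.0 m/s;  v_g = (−1.4×10⁻³)/(−1.41×10⁻⁴ × 1.24) = 7.98 m/s
|V_g| = √(u_g² + v_g²) = 14.4 m/s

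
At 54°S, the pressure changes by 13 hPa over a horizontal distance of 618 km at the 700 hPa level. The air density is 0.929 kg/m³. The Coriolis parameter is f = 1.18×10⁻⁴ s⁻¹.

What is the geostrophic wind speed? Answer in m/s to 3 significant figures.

Pressure gradient: |∂P/∂n| = 1300 Pa / 618000 m = 2.10×10⁻³ Pa/m
Geostrophic balance (pressure-gradient force = Coriolis force):
V_g = (1/(fρ)) |∂P/∂n| = 2.10×10⁻³ / (1.18×10⁻⁴ × 0.929) = 19.2 m/s

19.2 m/s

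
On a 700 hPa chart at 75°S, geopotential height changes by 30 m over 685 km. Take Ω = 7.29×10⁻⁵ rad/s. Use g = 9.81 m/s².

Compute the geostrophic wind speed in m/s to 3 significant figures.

3.05 m/s

Coriolis parameter at 75°S:
f = 2Ω sin φ = 2 × 7.29×10⁻⁵ × sin 75° = 1.41×10⁻⁴ s⁻¹
Height gradient: |∂Z/∂n| = 30 m / 685000 m = 4.38×10⁻⁵
On a pressure surface, geostrophic balance gives V_g = (g/f)|∂Z/∂n|:
V_g = 9.81 × 4.38×10⁻⁵ / 1.41×10⁻⁴ = 3.05 m/s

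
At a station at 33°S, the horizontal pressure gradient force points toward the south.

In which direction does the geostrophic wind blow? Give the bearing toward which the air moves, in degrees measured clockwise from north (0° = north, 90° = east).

090°

The pressure-gradient force points toward the south (bearing 180°).
Geostrophic balance: in the Southern Hemisphere the Coriolis force deflects motion to the left, so the geostrophic wind blows 90° to the left of the pressure-gradient force (low pressure on the right).
Rotating 180° by 90° counterclockwise gives 090° — the wind blows toward the east.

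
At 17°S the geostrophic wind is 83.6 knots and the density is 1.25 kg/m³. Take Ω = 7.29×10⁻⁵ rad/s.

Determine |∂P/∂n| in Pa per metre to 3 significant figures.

2.29×10⁻³ Pa/m

Coriolis parameter at 17°S:
f = 2Ω sin φ = 2 × 7.29×10⁻⁵ × sin 17° = 4.26×10⁻⁵ s⁻¹
Wind speed in SI: 83.6 knots = 43.0 m/s
Geostrophic balance rearranged: |∂P/∂n| = f ρ V_g
|∂P/∂n| = 4.26×10⁻⁵ × 1.25 × 43.0 = 2.29×10⁻³ Pa/m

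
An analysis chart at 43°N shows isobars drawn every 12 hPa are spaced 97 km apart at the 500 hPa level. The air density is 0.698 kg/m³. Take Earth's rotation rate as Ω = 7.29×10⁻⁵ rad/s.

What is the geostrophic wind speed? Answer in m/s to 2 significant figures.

Coriolis parameter at 43°N:
f = 2Ω sin φ = 2 × 7.29×10⁻⁵ × sin 43° = 9.94×10⁻⁵ s⁻¹
Pressure gradient: |∂P/∂n| = 1200 Pa / 97000 m = 1.24×10⁻² Pa/m
Geostrophic balance (pressure-gradient force = Coriolis force):
V_g = (1/(fρ)) |∂P/∂n| = 1.24×10⁻² / (9.94×10⁻⁵ × 0.698) = 178 m/s

180 m/s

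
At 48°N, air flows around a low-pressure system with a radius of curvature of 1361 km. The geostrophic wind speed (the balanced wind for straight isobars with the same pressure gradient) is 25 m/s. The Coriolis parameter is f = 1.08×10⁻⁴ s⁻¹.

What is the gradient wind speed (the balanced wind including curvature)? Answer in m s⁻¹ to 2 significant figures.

Around a low, centrifugal force acts outward with Coriolis, so pressure-gradient force balances both:
(1/ρ)|∂P/∂n| = fV + V²/R  →  V² + fR·V − fR·V_g = 0
With fR = 1.08×10⁻⁴ × 1361×10³ m = 147 m/s:
V = [−fR + √((fR)² + 4 fR V_g)]/2 = [−147 + √(147² + 4×147×25)]/2 = 21.8 m/s
Subgeostrophic (V < V_g = 25 m/s), as expected around a low.

22 m s⁻¹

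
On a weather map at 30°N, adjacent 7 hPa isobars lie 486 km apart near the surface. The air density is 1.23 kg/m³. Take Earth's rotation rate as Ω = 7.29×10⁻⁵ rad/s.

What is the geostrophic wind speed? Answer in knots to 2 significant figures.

31 knots

Coriolis parameter at 30°N:
f = 2Ω sin φ = 2 × 7.29×10⁻⁵ × sin 30° = 7.29×10⁻⁵ s⁻¹
Pressure gradient: |∂P/∂n| = 700 Pa / 486000 m = 1.44×10⁻³ Pa/m
Geostrophic balance (pressure-gradient force = Coriolis force):
V_g = (1/(fρ)) |∂P/∂n| = 1.44×10⁻³ / (7.29×10⁻⁵ × 1.23) = 16.1 m/s
Converting: 16.1 m/s × 1.944 = 31 knots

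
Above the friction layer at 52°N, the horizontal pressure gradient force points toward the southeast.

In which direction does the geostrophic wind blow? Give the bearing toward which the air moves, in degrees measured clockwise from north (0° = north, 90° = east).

The pressure-gradient force points toward the southeast (bearing 135°).
Geostrophic balance: in the Northern Hemisphere the Coriolis force deflects motion to the right, so the geostrophic wind blows 90° to the right of the pressure-gradient force (low pressure on the left).
Rotating 135° by 90° clockwise gives 225° — the wind blows toward the southwest.

225°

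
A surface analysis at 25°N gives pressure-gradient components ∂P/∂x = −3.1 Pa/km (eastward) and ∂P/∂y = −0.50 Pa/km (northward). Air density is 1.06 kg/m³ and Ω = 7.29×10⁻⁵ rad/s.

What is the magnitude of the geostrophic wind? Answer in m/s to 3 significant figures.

48.1 m/s

Coriolis parameter at 25°N:
f = 2Ω sin φ = 2 × 7.29×10⁻⁵ × sin 25° = 6.16×10⁻⁵ s⁻¹
Component geostrophic relations (x east, y north):
u_g = −(1/(fρ)) ∂P/∂y,  v_g = (1/(fρ)) ∂P/∂x
u_g = −(−0.50×10⁻³)/(6.16×10⁻⁵ × 1.06) = 7.66 m/s;  v_g = (−3.1×10⁻³)/(6.16×10⁻⁵ × 1.06) = −47.5 m/s
|V_g| = √(u_g² + v_g²) = 48.1 m/s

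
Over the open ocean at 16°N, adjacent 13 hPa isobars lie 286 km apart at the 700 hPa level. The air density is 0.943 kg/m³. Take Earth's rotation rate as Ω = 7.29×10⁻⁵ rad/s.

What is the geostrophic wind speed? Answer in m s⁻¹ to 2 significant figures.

Coriolis parameter at 16°N:
f = 2Ω sin φ = 2 × 7.29×10⁻⁵ × sin 16° = 4.02×10⁻⁵ s⁻¹
Pressure gradient: |∂P/∂n| = 1300 Pa / 286000 m = 4.55×10⁻³ Pa/m
Geostrophic balance (pressure-gradient force = Coriolis force):
V_g = (1/(fρ)) |∂P/∂n| = 4.55×10⁻³ / (4.02×10⁻⁵ × 0.943) = 120 m/s

120 m s⁻¹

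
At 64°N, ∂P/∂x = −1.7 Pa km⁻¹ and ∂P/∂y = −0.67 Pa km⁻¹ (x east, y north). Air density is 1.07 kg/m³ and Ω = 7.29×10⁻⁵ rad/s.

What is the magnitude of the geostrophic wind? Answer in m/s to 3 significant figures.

Coriolis parameter at 64°N:
f = 2Ω sin φ = 2 × 7.29×10⁻⁵ × sin 64° = 1.31×10⁻⁴ s⁻¹
Component geostrophic relations (x east, y north):
u_g = −(1/(fρ)) ∂P/∂y,  v_g = (1/(fρ)) ∂P/∂x
u_g = −(−0.67×10⁻³)/(1.31×10⁻⁴ × 1.07) = 4.78 m/s;  v_g = (−1.7×10⁻³)/(1.31×10⁻⁴ × 1.07) = −12.1 m/s
|V_g| = √(u_g² + v_g²) = 13.0 m/s

13.0 m/s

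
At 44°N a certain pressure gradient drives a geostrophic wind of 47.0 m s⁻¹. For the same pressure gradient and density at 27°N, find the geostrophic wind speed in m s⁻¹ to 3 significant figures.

71.9 m s⁻¹

With the same pressure gradient and density, V_g ∝ 1/f ∝ 1/sin φ.
V₂ = V₁ · sin φ₁ / sin φ₂ = 47.0 × sin 44° / sin 27°
V₂ = 47.0 × 0.6947/0.4540 = 71.9 m s⁻¹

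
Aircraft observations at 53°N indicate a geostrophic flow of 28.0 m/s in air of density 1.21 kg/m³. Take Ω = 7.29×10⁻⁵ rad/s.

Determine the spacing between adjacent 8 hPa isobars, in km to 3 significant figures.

203 km

Coriolis parameter at 53°N:
f = 2Ω sin φ = 2 × 7.29×10⁻⁵ × sin 53° = 1.16×10⁻⁴ s⁻¹
Geostrophic balance rearranged: |∂P/∂n| = f ρ V_g
|∂P/∂n| = 1.16×10⁻⁴ × 1.21 × 28.0 = 3.95×10⁻³ Pa/m
Isobar spacing: Δn = ΔP/|∂P/∂n| = 800 Pa / 3.95×10⁻³ Pa/m = 202787 m ≈ 203 km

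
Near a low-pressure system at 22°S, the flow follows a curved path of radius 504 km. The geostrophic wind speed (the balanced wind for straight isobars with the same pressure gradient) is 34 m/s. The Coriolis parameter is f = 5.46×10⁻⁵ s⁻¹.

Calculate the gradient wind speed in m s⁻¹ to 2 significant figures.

Around a low, centrifugal force acts outward with Coriolis, so pressure-gradient force balances both:
(1/ρ)|∂P/∂n| = fV + V²/R  →  V² + fR·V − fR·V_g = 0
With fR = 5.46×10⁻⁵ × 504×10³ m = 27.5 m/s:
V = [−fR + √((fR)² + 4 fR V_g)]/2 = [−27.5 + √(27.5² + 4×27.5×34)]/2 = 19.8 m/s
Subgeostrophic (V < V_g = 34 m/s), as expected around a low.

20 m s⁻¹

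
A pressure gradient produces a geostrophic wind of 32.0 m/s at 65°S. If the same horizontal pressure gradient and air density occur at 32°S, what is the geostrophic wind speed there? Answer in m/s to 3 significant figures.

With the same pressure gradient and density, V_g ∝ 1/f ∝ 1/sin φ.
V₂ = V₁ · sin φ₁ / sin φ₂ = 32.0 × sin 65° / sin 32°
V₂ = 32.0 × 0.9063/0.5299 = 54.7 m/s

54.7 m/s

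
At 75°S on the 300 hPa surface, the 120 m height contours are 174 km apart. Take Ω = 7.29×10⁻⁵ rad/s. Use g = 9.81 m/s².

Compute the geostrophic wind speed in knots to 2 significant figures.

Coriolis parameter at 75°S:
f = 2Ω sin φ = 2 × 7.29×10⁻⁵ × sin 75° = 1.41×10⁻⁴ s⁻¹
Height gradient: |∂Z/∂n| = 120 m / 174000 m = 6.90×10⁻⁴
On a pressure surface, geostrophic balance gives V_g = (g/f)|∂Z/∂n|:
V_g = 9.81 × 6.90×10⁻⁴ / 1.41×10⁻⁴ = 48.0 m/s
Converting: 48.0 m/s × 1.944 = 93 knots

93 knots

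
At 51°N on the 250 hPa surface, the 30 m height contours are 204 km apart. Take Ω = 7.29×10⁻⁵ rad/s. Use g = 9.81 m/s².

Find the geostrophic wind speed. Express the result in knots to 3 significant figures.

Coriolis parameter at 51°N:
f = 2Ω sin φ = 2 × 7.29×10⁻⁵ × sin 51° = 1.13×10⁻⁴ s⁻¹
Height gradient: |∂Z/∂n| = 30 m / 204000 m = 1.47×10⁻⁴
On a pressure surface, geostrophic balance gives V_g = (g/f)|∂Z/∂n|:
V_g = 9.81 × 1.47×10⁻⁴ / 1.13×10⁻⁴ = 12.7 m/s
Converting: 12.7 m/s × 1.944 = 24.7 knots

24.7 knots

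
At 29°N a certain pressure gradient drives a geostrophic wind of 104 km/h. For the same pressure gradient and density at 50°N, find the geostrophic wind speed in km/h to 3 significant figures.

65.8 km/h

With the same pressure gradient and density, V_g ∝ 1/f ∝ 1/sin φ.
V₂ = V₁ · sin φ₁ / sin φ₂ = 104 × sin 29° / sin 50°
V₂ = 104 × 0.4848/0.7660 = 65.8 km/h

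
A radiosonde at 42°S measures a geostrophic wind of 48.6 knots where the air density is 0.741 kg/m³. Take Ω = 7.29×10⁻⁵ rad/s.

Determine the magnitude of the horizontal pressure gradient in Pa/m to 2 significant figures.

1.8×10⁻³ Pa/m

Coriolis parameter at 42°S:
f = 2Ω sin φ = 2 × 7.29×10⁻⁵ × sin 42° = 9.76×10⁻⁵ s⁻¹
Wind speed in SI: 48.6 knots = 25.0 m/s
Geostrophic balance rearranged: |∂P/∂n| = f ρ V_g
|∂P/∂n| = 9.76×10⁻⁵ × 0.741 × 25.0 = 1.81×10⁻³ Pa/m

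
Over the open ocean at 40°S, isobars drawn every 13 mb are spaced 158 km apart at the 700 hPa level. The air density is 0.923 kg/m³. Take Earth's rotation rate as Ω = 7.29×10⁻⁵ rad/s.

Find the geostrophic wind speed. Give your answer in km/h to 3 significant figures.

Coriolis parameter at 40°S:
f = 2Ω sin φ = 2 × 7.29×10⁻⁵ × sin 40° = 9.37×10⁻⁵ s⁻¹
Pressure gradient: |∂P/∂n| = 1300 Pa / 158000 m = 8.23×10⁻³ Pa/m
Geostrophic balance (pressure-gradient force = Coriolis force):
V_g = (1/(fρ)) |∂P/∂n| = 8.23×10⁻³ / (9.37×10⁻⁵ × 0.923) = 95.1 m/s
Converting: 95.1 m/s × 3.6 = 342 km/h

342 km/h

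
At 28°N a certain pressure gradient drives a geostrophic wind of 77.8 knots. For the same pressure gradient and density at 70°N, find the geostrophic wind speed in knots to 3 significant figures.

38.9 knots

With the same pressure gradient and density, V_g ∝ 1/f ∝ 1/sin φ.
V₂ = V₁ · sin φ₁ / sin φ₂ = 77.8 × sin 28° / sin 70°
V₂ = 77.8 × 0.4695/0.9397 = 38.9 knots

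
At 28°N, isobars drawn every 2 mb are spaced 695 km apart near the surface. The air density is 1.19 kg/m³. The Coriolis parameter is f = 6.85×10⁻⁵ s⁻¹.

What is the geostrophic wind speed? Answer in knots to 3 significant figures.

6.86 knots

Pressure gradient: |∂P/∂n| = 200 Pa / 695000 m = 2.88×10⁻⁴ Pa/m
Geostrophic balance (pressure-gradient force = Coriolis force):
V_g = (1/(fρ)) |∂P/∂n| = 2.88×10⁻⁴ / (6.85×10⁻⁵ × 1.19) = 3.53 m/s
Converting: 3.53 m/s × 1.944 = 6.86 knots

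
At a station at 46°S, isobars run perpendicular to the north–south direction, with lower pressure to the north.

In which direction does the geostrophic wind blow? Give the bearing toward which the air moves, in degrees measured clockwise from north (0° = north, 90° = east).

The pressure-gradient force points toward the north (bearing 000°).
Geostrophic balance: in the Southern Hemisphere the Coriolis force deflects motion to the left, so the geostrophic wind blows 90° to the left of the pressure-gradient force (low pressure on the right).
Rotating 000° by 90° counterclockwise gives 270° — the wind blows toward the west.

270°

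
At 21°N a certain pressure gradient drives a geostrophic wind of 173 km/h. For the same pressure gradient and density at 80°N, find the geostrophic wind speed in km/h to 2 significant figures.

63 km/h

With the same pressure gradient and density, V_g ∝ 1/f ∝ 1/sin φ.
V₂ = V₁ · sin φ₁ / sin φ₂ = 173 × sin 21° / sin 80°
V₂ = 173 × 0.3584/0.9848 = 63 km/h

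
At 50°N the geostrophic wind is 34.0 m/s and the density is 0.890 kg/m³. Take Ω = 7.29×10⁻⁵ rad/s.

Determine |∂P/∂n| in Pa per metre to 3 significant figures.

3.38×10⁻³ Pa/m

Coriolis parameter at 50°N:
f = 2Ω sin φ = 2 × 7.29×10⁻⁵ × sin 50° = 1.12×10⁻⁴ s⁻¹
Geostrophic balance rearranged: |∂P/∂n| = f ρ V_g
|∂P/∂n| = 1.12×10⁻⁴ × 0.890 × 34.0 = 3.38×10⁻³ Pa/m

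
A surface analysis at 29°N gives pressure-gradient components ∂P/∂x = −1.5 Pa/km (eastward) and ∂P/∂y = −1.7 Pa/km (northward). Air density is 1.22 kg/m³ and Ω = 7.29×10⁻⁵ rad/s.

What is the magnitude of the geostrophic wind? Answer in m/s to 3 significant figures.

26.3 m/s

Coriolis parameter at 29°N:
f = 2Ω sin φ = 2 × 7.29×10⁻⁵ × sin 29° = 7.07×10⁻⁵ s⁻¹
Component geostrophic relations (x east, y north):
u_g = −(1/(fρ)) ∂P/∂y,  v_g = (1/(fρ)) ∂P/∂x
u_g = −(−1.7×10⁻³)/(7.07×10⁻⁵ × 1.22) = 19.7 m/s;  v_g = (−1.5×10⁻³)/(7.07×10⁻⁵ × 1.22) = −17.4 m/s
|V_g| = √(u_g² + v_g²) = 26.3 m/s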